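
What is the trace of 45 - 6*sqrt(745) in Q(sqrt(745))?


Tr(a + b*sqrt(d)) = (a + b*sqrt(d)) + (a - b*sqrt(d)) = 2a
= 2 * (45)
= 90

90


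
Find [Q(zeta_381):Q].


The degree equals Euler's totient phi(381).
381 = 3 * 127
phi(381) = 252

252


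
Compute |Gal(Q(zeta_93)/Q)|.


|Gal(Q(zeta_93)/Q)| = phi(93)
= 60

60


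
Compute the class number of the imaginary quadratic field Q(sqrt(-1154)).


K = Q(sqrt(-1154)). d mod 4 = 2, so D = disc(K) = 4d = -4616
h(K) equals the number of primitive reduced positive-definite forms (a, b, c) = a*x^2 + b*x*y + c*y^2 with b^2 - 4ac = D,
where reduced means |b| <= a <= c, with b >= 0 whenever |b| = a or a = c, and primitive means gcd(a, b, c) = 1.
Reduced forces 3a^2 <= |D| = 4616, so 1 <= a <= 39; b must have the parity of D, and c = (b^2 - D)/(4a) must be an integer >= a.
Enumerate a = 1..39, b in [-a, a]:
  a=1: (1, 0, 1154)  [1]
  a=2: (2, 0, 577)  [1]
  a=3: (3, -2, 385), (3, 2, 385)  [2]
  a=4: none
  a=5: (5, -2, 231), (5, 2, 231)  [2]
  a=6: (6, -4, 193), (6, 4, 193)  [2]
  a=7: (7, -2, 165), (7, 2, 165)  [2]
  a=8: none
  a=9: (9, -8, 130), (9, 8, 130)  [2]
  a=10: (10, -8, 117), (10, 8, 117)  [2]
  a=11: (11, -2, 105), (11, 2, 105)  [2]
  a=12: none
  a=13: (13, -8, 90), (13, 8, 90)  [2]
  a=14: (14, -12, 85), (14, 12, 85)  [2]
  a=15: (15, -8, 78), (15, -2, 77), (15, 2, 77), (15, 8, 78)  [4]
  a=16: none
  a=17: (17, -12, 70), (17, 12, 70)  [2]
  a=18: (18, -8, 65), (18, 8, 65)  [2]
  a=19: (19, -18, 65), (19, 18, 65)  [2]
  a=20: none
  a=21: (21, -16, 58), (21, -2, 55), (21, 2, 55), (21, 16, 58)  [4]
  a=22: (22, -20, 57), (22, 20, 57)  [2]
  a=23..24: none
  a=25: (25, -22, 51), (25, 22, 51)  [2]
  a=26: (26, -8, 45), (26, 8, 45)  [2]
  a=27: (27, -26, 49), (27, 26, 49)  [2]
  a=28: none
  a=29: (29, -16, 42), (29, 16, 42)  [2]
  a=30: (30, -28, 45), (30, -8, 39), (30, 8, 39), (30, 28, 45)  [4]
  a=31..32: none
  a=33: (33, -20, 38), (33, -2, 35), (33, 2, 35), (33, 20, 38)  [4]
  a=34: (34, -12, 35), (34, 12, 35)  [2]
  a=35..36: none
  a=37: (37, -34, 39), (37, 34, 39)  [2]
  a=38..39: none
Total reduced forms: 1 + 1 + 2 + 2 + 2 + 2 + 2 + 2 + 2 + 2 + 2 + 4 + 2 + 2 + 2 + 4 + 2 + 2 + 2 + 2 + 2 + 4 + 4 + 2 + 2 = 56
h = 56

56


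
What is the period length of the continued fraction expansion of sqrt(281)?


Run the CF algorithm for sqrt(281).
a_0 = floor(sqrt(281)) = 16; set m_0=0, q_0=1.
Recurrence: m' = q*a - m,  q' = (d - m'^2)/q,  a' = floor((a_0 + m')/q').
  step 1: m=16, q=25, a=1
  step 2: m=9, q=8, a=3
  step 3: m=15, q=7, a=4
  step 4: m=13, q=16, a=1
  step 5: m=3, q=17, a=1
  step 6: m=14, q=5, a=6
  step 7: m=16, q=5, a=6
  step 8: m=14, q=17, a=1
  step 9: m=3, q=16, a=1
  step 10: m=13, q=7, a=4
  step 11: m=15, q=8, a=3
  step 12: m=9, q=25, a=1
  step 13: m=16, q=1, a=32
a_13 = 2*a_0 = 32, so the period closes here.
sqrt(281) = [16; 1, 3, 4, 1, 1, 6, 6, 1, 1, 4, 3, 1, 32]
Period length = 13

13


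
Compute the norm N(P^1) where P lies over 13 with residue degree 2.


N(P^a) = p^(a*f)
= 13^(1*2)
= 13^2
= 169

169


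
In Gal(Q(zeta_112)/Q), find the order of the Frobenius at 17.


The Frobenius at p in Gal(Q(zeta_n)/Q) = (Z/nZ)* is the class of p, so its order is ord_112(17), the smallest k >= 1 with 17^k = 1 mod 112.
n = 112 = 2^4 * 7, phi(112) = 48; the order divides phi(n).
Divisors of 48: 1, 2, 3, 4, 6, 8, 12, 16, 24, 48
Repeated squaring mod 112: 17^1 = 17, 17^2 = 65, 17^4 = 81, 17^8 = 65, 17^16 = 81, 17^32 = 65
Test divisors in increasing order:
  k=1: 17^1 = 17 mod 112
  k=2: 17^2 = 65 mod 112
  k=3: 17^3 = 65 * 17 = 97 mod 112
  k=4: 17^4 = 81 mod 112
  k=6: 17^6 = 81 * 65 = 1 mod 112  <- first divisor giving 1
Order = 6

6


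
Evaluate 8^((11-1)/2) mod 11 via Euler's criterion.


p = 11 is prime and the exponent is (p-1)/2 = 5, so by Euler's criterion 8^5 = (8/11) = +1 or -1 mod 11.
Compute by square-and-multiply:
  5 = 4 + 1 (binary 101)
  Repeated squaring mod 11: 8^1 = 8, 8^2 = 9, 8^4 = 4
  8^5 = 8^4 * 8^1 = 4 * 8 mod 11
    4 * 8 = 32 = 10 mod 11
  8^5 = 10 mod 11
Result 10 = p - 1 = -1 mod 11: 8 is a quadratic non-residue mod 11. As a residue in [0, p-1] the value is 10.
8^5 mod 11 = 10

10


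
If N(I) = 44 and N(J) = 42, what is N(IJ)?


N(IJ) = N(I) * N(J)
= 44 * 42
= 1848

1848


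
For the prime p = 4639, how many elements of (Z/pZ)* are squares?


For prime p, the number of non-zero quadratic residues is (p-1)/2.
= (4639-1)/2
= 2319

2319


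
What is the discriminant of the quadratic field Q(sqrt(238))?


For K = Q(sqrt(d)) with d squarefree: disc(K) = d if d = 1 mod 4, and disc(K) = 4d if d = 2 or 3 mod 4.
Here d = 238, and d mod 4 = 2.
d = 2 mod 4, not 1 (O_K = Z[sqrt(d)]), so disc(K) = 4d = 4 * (238) = 952

952


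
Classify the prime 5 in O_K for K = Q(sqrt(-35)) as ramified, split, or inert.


K = Q(sqrt(-35)). Since d mod 4 = 1, disc(K) = -35.
Check p | disc: -35 mod 5 = 0.
p divides disc, so p ramifies: (p) = P^2 with e=2, f=1, g=1.
Therefore p is ramified.

ramified


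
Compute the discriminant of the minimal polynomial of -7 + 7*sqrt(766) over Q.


The element -7 + 7*sqrt(766) has minimal polynomial:
x^2 + 14*x - 37485
Discriminant = (14)^2 - 4*(-37485)
= 196 + 149940
= 150136

150136


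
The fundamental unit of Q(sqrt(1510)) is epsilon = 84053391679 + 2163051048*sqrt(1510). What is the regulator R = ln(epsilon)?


epsilon = 84053391679 + 2163051048*sqrt(1510)
= 1.6811e+11
R = ln(1.6811e+11)
= 25.8479

25.8479


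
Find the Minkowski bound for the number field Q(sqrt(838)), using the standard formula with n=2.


d = 838, d mod 4 = 2, so disc(K) = 4d = 3352; |disc(K)| = 3352
Real quadratic field, so n = 2, s = r2 = 0, r1 = 2
M = (n!/n^n) * (4/pi)^s * sqrt(|disc(K)|) = (2!/2^2) * (4/pi)^0 * sqrt(3352)
= 0.5 * 1.000000 * 57.896459
= 28.9482

28.9482


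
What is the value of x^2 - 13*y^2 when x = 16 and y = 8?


x^2 - d*y^2
= 16^2 - 13*8^2
= 256 - 832
= -576

-576


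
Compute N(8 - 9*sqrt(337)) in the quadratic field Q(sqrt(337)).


N(a + b*sqrt(d)) = a^2 - d*b^2
= (8)^2 - (337)*(-9)^2
= 64 - 27297
= -27233

-27233


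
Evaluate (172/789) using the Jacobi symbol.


Compute (172/789) via quadratic reciprocity:
  pull out 2: (2/789) = -1  (since 789 mod 8 = 5)
  pull out 2: (2/789) = -1  (since 789 mod 8 = 5)
  reciprocity: (43/789) -> +(789/43)
  reduce: (15/43)
  reciprocity: (15/43) -> -(43/15)
  reduce: (13/15)
  reciprocity: (13/15) -> +(15/13)
  reduce: (2/13)
  pull out 2: (2/13) = -1  (since 13 mod 8 = 5)
  (1/13) = 1
Product of signs = 1

1


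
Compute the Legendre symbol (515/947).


p = 947 is prime, so compute (515/947) with the reciprocity algorithm (Jacobi-symbol steps: pull out 2s via (2/n), flip via reciprocity, reduce):
  reciprocity: (515/947) -> -(947/515)
  reduce: (432/515)
  pull out 2: (2/515) = -1  (since 515 mod 8 = 3)
  pull out 2: (2/515) = -1  (since 515 mod 8 = 3)
  pull out 2: (2/515) = -1  (since 515 mod 8 = 3)
  pull out 2: (2/515) = -1  (since 515 mod 8 = 3)
  reciprocity: (27/515) -> -(515/27)
  reduce: (2/27)
  pull out 2: (2/27) = -1  (since 27 mod 8 = 3)
  (1/27) = 1
Product of signs = -1
(515/947) = -1

-1


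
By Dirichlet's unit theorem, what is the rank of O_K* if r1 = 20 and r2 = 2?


By Dirichlet's unit theorem:
rank = r1 + r2 - 1
= 20 + 2 - 1
= 21

21


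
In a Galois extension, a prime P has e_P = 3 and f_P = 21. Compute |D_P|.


|D_P| = e * f
= 3 * 21
= 63

63


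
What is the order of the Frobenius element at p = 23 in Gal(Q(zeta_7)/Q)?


The Frobenius at p in Gal(Q(zeta_n)/Q) = (Z/nZ)* is the class of p, so its order is ord_7(23), the smallest k >= 1 with 23^k = 1 mod 7.
n = 7 = 7, phi(7) = 6; the order divides phi(n).
Divisors of 6: 1, 2, 3, 6
Repeated squaring mod 7: 23^1 = 2, 23^2 = 4, 23^4 = 2
Test divisors in increasing order:
  k=1: 23^1 = 2 mod 7
  k=2: 23^2 = 4 mod 7
  k=3: 23^3 = 4 * 2 = 1 mod 7  <- first divisor giving 1
Order = 3

3


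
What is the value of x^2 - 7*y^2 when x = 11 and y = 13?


x^2 - d*y^2
= 11^2 - 7*13^2
= 121 - 1183
= -1062

-1062


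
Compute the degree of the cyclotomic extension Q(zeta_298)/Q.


The degree equals Euler's totient phi(298).
298 = 2 * 149
phi(298) = 148

148


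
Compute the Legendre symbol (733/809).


p = 809 is prime, so compute (733/809) with the reciprocity algorithm (Jacobi-symbol steps: pull out 2s via (2/n), flip via reciprocity, reduce):
  reciprocity: (733/809) -> +(809/733)
  reduce: (76/733)
  pull out 2: (2/733) = -1  (since 733 mod 8 = 5)
  pull out 2: (2/733) = -1  (since 733 mod 8 = 5)
  reciprocity: (19/733) -> +(733/19)
  reduce: (11/19)
  reciprocity: (11/19) -> -(19/11)
  reduce: (8/11)
  pull out 2: (2/11) = -1  (since 11 mod 8 = 3)
  pull out 2: (2/11) = -1  (since 11 mod 8 = 3)
  pull out 2: (2/11) = -1  (since 11 mod 8 = 3)
  (1/11) = 1
Product of signs = 1
(733/809) = 1

1


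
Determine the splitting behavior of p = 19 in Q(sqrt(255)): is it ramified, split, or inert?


K = Q(sqrt(255)). Since d mod 4 = 3, disc(K) = 1020.
Check p | disc: 1020 mod 19 = 13.
p does not divide disc. Compute Legendre symbol (d/p):
8^((19-1)/2) mod 19 = -1
(d/p) = -1, so p is inert: (p) stays prime with e=1, f=2, g=1.
Therefore p is inert.

inert


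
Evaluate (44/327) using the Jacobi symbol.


Compute (44/327) via quadratic reciprocity:
  pull out 2: (2/327) = +1  (since 327 mod 8 = 7)
  pull out 2: (2/327) = +1  (since 327 mod 8 = 7)
  reciprocity: (11/327) -> -(327/11)
  reduce: (8/11)
  pull out 2: (2/11) = -1  (since 11 mod 8 = 3)
  pull out 2: (2/11) = -1  (since 11 mod 8 = 3)
  pull out 2: (2/11) = -1  (since 11 mod 8 = 3)
  (1/11) = 1
Product of signs = 1

1


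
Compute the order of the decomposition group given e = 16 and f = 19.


|D_P| = e * f
= 16 * 19
= 304

304


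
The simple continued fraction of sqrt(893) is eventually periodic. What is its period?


Run the CF algorithm for sqrt(893).
a_0 = floor(sqrt(893)) = 29; set m_0=0, q_0=1.
Recurrence: m' = q*a - m,  q' = (d - m'^2)/q,  a' = floor((a_0 + m')/q').
  step 1: m=29, q=52, a=1
  step 2: m=23, q=7, a=7
  step 3: m=26, q=31, a=1
  step 4: m=5, q=28, a=1
  step 5: m=23, q=13, a=4
  step 6: m=29, q=4, a=14
  step 7: m=27, q=41, a=1
  step 8: m=14, q=17, a=2
  step 9: m=20, q=29, a=1
  step 10: m=9, q=28, a=1
  step 11: m=19, q=19, a=2
  step 12: m=19, q=28, a=1
  step 13: m=9, q=29, a=1
  step 14: m=20, q=17, a=2
  step 15: m=14, q=41, a=1
  step 16: m=27, q=4, a=14
  step 17: m=29, q=13, a=4
  step 18: m=23, q=28, a=1
  step 19: m=5, q=31, a=1
  step 20: m=26, q=7, a=7
  step 21: m=23, q=52, a=1
  step 22: m=29, q=1, a=58
a_22 = 2*a_0 = 58, so the period closes here.
sqrt(893) = [29; 1, 7, 1, 1, 4, 14, 1, 2, 1, 1, 2, 1, 1, 2, 1, 14, 4, 1, 1, 7, 1, 58]
Period length = 22

22


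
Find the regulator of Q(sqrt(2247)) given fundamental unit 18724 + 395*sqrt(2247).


epsilon = 18724 + 395*sqrt(2247)
= 37448.0000
R = ln(37448.0000)
= 10.5307

10.5307


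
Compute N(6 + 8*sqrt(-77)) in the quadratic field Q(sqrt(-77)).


N(a + b*sqrt(d)) = a^2 - d*b^2
= (6)^2 - (-77)*(8)^2
= 36 + 4928
= 4964

4964


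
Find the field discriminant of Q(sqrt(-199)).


For K = Q(sqrt(d)) with d squarefree: disc(K) = d if d = 1 mod 4, and disc(K) = 4d if d = 2 or 3 mod 4.
Here d = -199, and d mod 4 = 1.
d = 1 mod 4 (O_K = Z[(1+sqrt(d))/2]), so disc(K) = d = -199

-199


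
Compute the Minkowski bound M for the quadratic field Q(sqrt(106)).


d = 106, d mod 4 = 2, so disc(K) = 4d = 424; |disc(K)| = 424
Real quadratic field, so n = 2, s = r2 = 0, r1 = 2
M = (n!/n^n) * (4/pi)^s * sqrt(|disc(K)|) = (2!/2^2) * (4/pi)^0 * sqrt(424)
= 0.5 * 1.000000 * 20.591260
= 10.2956

10.2956


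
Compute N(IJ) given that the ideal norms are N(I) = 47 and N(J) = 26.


N(IJ) = N(I) * N(J)
= 47 * 26
= 1222

1222


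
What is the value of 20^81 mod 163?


p = 163 is prime and the exponent is (p-1)/2 = 81, so by Euler's criterion 20^81 = (20/163) = +1 or -1 mod 163.
Compute by square-and-multiply:
  81 = 64 + 16 + 1 (binary 1010001)
  Repeated squaring mod 163: 20^1 = 20, 20^2 = 74, 20^4 = 97, 20^8 = 118, 20^16 = 69, 20^32 = 34, 20^64 = 15
  20^81 = 20^64 * 20^16 * 20^1 = 15 * 69 * 20 mod 163
    15 * 69 = 1035 = 57 mod 163
    57 * 20 = 1140 = 162 mod 163
  20^81 = 162 mod 163
Result 162 = p - 1 = -1 mod 163: 20 is a quadratic non-residue mod 163. As a residue in [0, p-1] the value is 162.
20^81 mod 163 = 162

162


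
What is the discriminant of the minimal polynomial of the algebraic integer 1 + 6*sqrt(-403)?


The element 1 + 6*sqrt(-403) has minimal polynomial:
x^2 - 2*x + 14509
Discriminant = (-2)^2 - 4*(14509)
= 4 - 58036
= -58032

-58032


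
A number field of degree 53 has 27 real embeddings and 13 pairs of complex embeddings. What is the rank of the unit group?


By Dirichlet's unit theorem:
rank = r1 + r2 - 1
= 27 + 13 - 1
= 39

39


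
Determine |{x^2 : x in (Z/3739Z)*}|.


For prime p, the number of non-zero quadratic residues is (p-1)/2.
= (3739-1)/2
= 1869

1869


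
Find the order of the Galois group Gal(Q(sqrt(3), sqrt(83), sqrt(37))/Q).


The 3 square roots of distinct primes are multiplicatively independent over Q,
so [K:Q] = 2^3 and Gal(K/Q) is isomorphic to (Z/2Z)^3.
|Gal| = 2^3 = 8

8


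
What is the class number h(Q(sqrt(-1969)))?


K = Q(sqrt(-1969)). d mod 4 = 3, so D = disc(K) = 4d = -7876
h(K) equals the number of primitive reduced positive-definite forms (a, b, c) = a*x^2 + b*x*y + c*y^2 with b^2 - 4ac = D,
where reduced means |b| <= a <= c, with b >= 0 whenever |b| = a or a = c, and primitive means gcd(a, b, c) = 1.
Reduced forces 3a^2 <= |D| = 7876, so 1 <= a <= 51; b must have the parity of D, and c = (b^2 - D)/(4a) must be an integer >= a.
Enumerate a = 1..51, b in [-a, a]:
  a=1: (1, 0, 1969)  [1]
  a=2: (2, 2, 985)  [1]
  a=3..4: none
  a=5: (5, -2, 394), (5, 2, 394)  [2]
  a=6..9: none
  a=10: (10, -2, 197), (10, 2, 197)  [2]
  a=11: (11, 0, 179)  [1]
  a=12..18: none
  a=19: (19, -16, 107), (19, 16, 107)  [2]
  a=20..21: none
  a=22: (22, 22, 95)  [1]
  a=23: (23, -6, 86), (23, 6, 86)  [2]
  a=24: none
  a=25: (25, -18, 82), (25, 18, 82)  [2]
  a=26..37: none
  a=38: (38, -22, 55), (38, 22, 55)  [2]
  a=39..40: none
  a=41: (41, -18, 50), (41, 18, 50)  [2]
  a=42: none
  a=43: (43, -6, 46), (43, 6, 46)  [2]
  a=44..51: none
Total reduced forms: 1 + 1 + 2 + 2 + 1 + 2 + 1 + 2 + 2 + 2 + 2 + 2 = 20
h = 20

20


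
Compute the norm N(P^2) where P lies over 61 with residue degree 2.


N(P^a) = p^(a*f)
= 61^(2*2)
= 61^4
= 13845841

13845841


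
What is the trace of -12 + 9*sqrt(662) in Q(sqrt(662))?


Tr(a + b*sqrt(d)) = (a + b*sqrt(d)) + (a - b*sqrt(d)) = 2a
= 2 * (-12)
= -24

-24


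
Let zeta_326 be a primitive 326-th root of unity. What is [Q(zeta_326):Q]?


The degree equals Euler's totient phi(326).
326 = 2 * 163
phi(326) = 162

162


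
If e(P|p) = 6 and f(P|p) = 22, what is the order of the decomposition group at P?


|D_P| = e * f
= 6 * 22
= 132

132


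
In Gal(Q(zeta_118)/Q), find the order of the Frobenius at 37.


The Frobenius at p in Gal(Q(zeta_n)/Q) = (Z/nZ)* is the class of p, so its order is ord_118(37), the smallest k >= 1 with 37^k = 1 mod 118.
n = 118 = 2 * 59, phi(118) = 58; the order divides phi(n).
Divisors of 58: 1, 2, 29, 58
Repeated squaring mod 118: 37^1 = 37, 37^2 = 71, 37^4 = 85, 37^8 = 27, 37^16 = 21, 37^32 = 87
Test divisors in increasing order:
  k=1: 37^1 = 37 mod 118
  k=2: 37^2 = 71 mod 118
  k=29: 37^29 = 21 * 27 * 85 * 37 = 117 mod 118
  k=58: 37^58 = 87 * 21 * 27 * 71 = 1 mod 118  <- first divisor giving 1
Order = 58

58


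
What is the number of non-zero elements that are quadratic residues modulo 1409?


For prime p, the number of non-zero quadratic residues is (p-1)/2.
= (1409-1)/2
= 704

704


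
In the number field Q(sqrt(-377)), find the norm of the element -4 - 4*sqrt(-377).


N(a + b*sqrt(d)) = a^2 - d*b^2
= (-4)^2 - (-377)*(-4)^2
= 16 + 6032
= 6048

6048


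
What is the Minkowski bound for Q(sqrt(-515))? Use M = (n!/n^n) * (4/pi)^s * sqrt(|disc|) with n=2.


d = -515, d mod 4 = 1, so disc(K) = d = -515; |disc(K)| = 515
Imaginary quadratic field, so n = 2, s = r2 = 1, r1 = 0
M = (n!/n^n) * (4/pi)^s * sqrt(|disc(K)|) = (2!/2^2) * (4/pi)^1 * sqrt(515)
= 0.5 * 1.273240 * 22.693611
= 14.4472

14.4472


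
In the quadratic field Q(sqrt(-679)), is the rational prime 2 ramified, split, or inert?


K = Q(sqrt(-679)). Since d mod 4 = 1, disc(K) = -679.
Check p | disc: -679 mod 2 = 1.
p=2 does not divide disc (d is 1 mod 4). 2 splits iff d = 1 mod 8.
d mod 8 = 1, so (d/2) = 1.
(d/p) = 1, so p splits: (p) = P*P' with e=1, f=1, g=2.
Therefore p is split.

split


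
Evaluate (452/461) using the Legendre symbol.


p = 461 is prime, so compute (452/461) with the reciprocity algorithm (Jacobi-symbol steps: pull out 2s via (2/n), flip via reciprocity, reduce):
  pull out 2: (2/461) = -1  (since 461 mod 8 = 5)
  pull out 2: (2/461) = -1  (since 461 mod 8 = 5)
  reciprocity: (113/461) -> +(461/113)
  reduce: (9/113)
  reciprocity: (9/113) -> +(113/9)
  reduce: (5/9)
  reciprocity: (5/9) -> +(9/5)
  reduce: (4/5)
  pull out 2: (2/5) = -1  (since 5 mod 8 = 5)
  pull out 2: (2/5) = -1  (since 5 mod 8 = 5)
  (1/5) = 1
Product of signs = 1
(452/461) = 1

1


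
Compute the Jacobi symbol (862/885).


Compute (862/885) via quadratic reciprocity:
  pull out 2: (2/885) = -1  (since 885 mod 8 = 5)
  reciprocity: (431/885) -> +(885/431)
  reduce: (23/431)
  reciprocity: (23/431) -> -(431/23)
  reduce: (17/23)
  reciprocity: (17/23) -> +(23/17)
  reduce: (6/17)
  pull out 2: (2/17) = +1  (since 17 mod 8 = 1)
  reciprocity: (3/17) -> +(17/3)
  reduce: (2/3)
  pull out 2: (2/3) = -1  (since 3 mod 8 = 3)
  (1/3) = 1
Product of signs = -1

-1


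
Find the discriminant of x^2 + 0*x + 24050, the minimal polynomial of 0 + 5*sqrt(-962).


The element 0 + 5*sqrt(-962) has minimal polynomial:
x^2 + 0*x + 24050
Discriminant = (0)^2 - 4*(24050)
= 0 - 96200
= -96200

-96200


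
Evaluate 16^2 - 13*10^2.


x^2 - d*y^2
= 16^2 - 13*10^2
= 256 - 1300
= -1044

-1044


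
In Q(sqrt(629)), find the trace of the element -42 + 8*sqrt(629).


Tr(a + b*sqrt(d)) = (a + b*sqrt(d)) + (a - b*sqrt(d)) = 2a
= 2 * (-42)
= -84

-84


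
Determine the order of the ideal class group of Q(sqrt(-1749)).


K = Q(sqrt(-1749)). d mod 4 = 3, so D = disc(K) = 4d = -6996
h(K) equals the number of primitive reduced positive-definite forms (a, b, c) = a*x^2 + b*x*y + c*y^2 with b^2 - 4ac = D,
where reduced means |b| <= a <= c, with b >= 0 whenever |b| = a or a = c, and primitive means gcd(a, b, c) = 1.
Reduced forces 3a^2 <= |D| = 6996, so 1 <= a <= 48; b must have the parity of D, and c = (b^2 - D)/(4a) must be an integer >= a.
Enumerate a = 1..48, b in [-a, a]:
  a=1: (1, 0, 1749)  [1]
  a=2: (2, 2, 875)  [1]
  a=3: (3, 0, 583)  [1]
  a=4: none
  a=5: (5, -2, 350), (5, 2, 350)  [2]
  a=6: (6, 6, 293)  [1]
  a=7: (7, -2, 250), (7, 2, 250)  [2]
  a=8..9: none
  a=10: (10, -2, 175), (10, 2, 175)  [2]
  a=11: (11, 0, 159)  [1]
  a=12..13: none
  a=14: (14, -2, 125), (14, 2, 125)  [2]
  a=15: (15, -12, 119), (15, 12, 119)  [2]
  a=16: none
  a=17: (17, -12, 105), (17, 12, 105)  [2]
  a=18..20: none
  a=21: (21, -12, 85), (21, 12, 85)  [2]
  a=22: (22, 22, 85)  [1]
  a=23..24: none
  a=25: (25, -2, 70), (25, 2, 70)  [2]
  a=26..28: none
  a=29: (29, -14, 62), (29, 14, 62)  [2]
  a=30: (30, -18, 61), (30, 18, 61)  [2]
  a=31: (31, -14, 58), (31, 14, 58)  [2]
  a=32: none
  a=33: (33, 0, 53)  [1]
  a=34: (34, -22, 55), (34, 22, 55)  [2]
  a=35: (35, -12, 51), (35, -2, 50), (35, 2, 50), (35, 12, 51)  [4]
  a=36: none
  a=37: (37, -16, 49), (37, 16, 49)  [2]
  a=38..41: none
  a=42: (42, -30, 47), (42, 30, 47)  [2]
  a=43: (43, 20, 43)  [1]
  a=44..48: none
Total reduced forms: 1 + 1 + 1 + 2 + 1 + 2 + 2 + 1 + 2 + 2 + 2 + 2 + 1 + 2 + 2 + 2 + 2 + 1 + 2 + 4 + 2 + 2 + 1 = 40
h = 40

40


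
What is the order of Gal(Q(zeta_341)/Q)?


|Gal(Q(zeta_341)/Q)| = phi(341)
= 300

300


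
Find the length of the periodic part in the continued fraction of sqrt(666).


Run the CF algorithm for sqrt(666).
a_0 = floor(sqrt(666)) = 25; set m_0=0, q_0=1.
Recurrence: m' = q*a - m,  q' = (d - m'^2)/q,  a' = floor((a_0 + m')/q').
  step 1: m=25, q=41, a=1
  step 2: m=16, q=10, a=4
  step 3: m=24, q=9, a=5
  step 4: m=21, q=25, a=1
  step 5: m=4, q=26, a=1
  step 6: m=22, q=7, a=6
  step 7: m=20, q=38, a=1
  step 8: m=18, q=9, a=4
  step 9: m=18, q=38, a=1
  step 10: m=20, q=7, a=6
  step 11: m=22, q=26, a=1
  step 12: m=4, q=25, a=1
  step 13: m=21, q=9, a=5
  step 14: m=24, q=10, a=4
  step 15: m=16, q=41, a=1
  step 16: m=25, q=1, a=50
a_16 = 2*a_0 = 50, so the period closes here.
sqrt(666) = [25; 1, 4, 5, 1, 1, 6, 1, 4, 1, 6, 1, 1, 5, 4, 1, 50]
Period length = 16

16


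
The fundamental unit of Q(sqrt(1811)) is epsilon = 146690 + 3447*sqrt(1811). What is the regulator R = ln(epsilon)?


epsilon = 146690 + 3447*sqrt(1811)
= 293380.0000
R = ln(293380.0000)
= 12.5892

12.5892


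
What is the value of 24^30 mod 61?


p = 61 is prime and the exponent is (p-1)/2 = 30, so by Euler's criterion 24^30 = (24/61) = +1 or -1 mod 61.
Compute by square-and-multiply:
  30 = 16 + 8 + 4 + 2 (binary 11110)
  Repeated squaring mod 61: 24^1 = 24, 24^2 = 27, 24^4 = 58, 24^8 = 9, 24^16 = 20
  24^30 = 24^16 * 24^8 * 24^4 * 24^2 = 20 * 9 * 58 * 27 mod 61
    20 * 9 = 180 = 58 mod 61
    58 * 58 = 3364 = 9 mod 61
    9 * 27 = 243 = 60 mod 61
  24^30 = 60 mod 61
Result 60 = p - 1 = -1 mod 61: 24 is a quadratic non-residue mod 61. As a residue in [0, p-1] the value is 60.
24^30 mod 61 = 60

60


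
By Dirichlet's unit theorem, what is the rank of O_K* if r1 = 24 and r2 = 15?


By Dirichlet's unit theorem:
rank = r1 + r2 - 1
= 24 + 15 - 1
= 38

38


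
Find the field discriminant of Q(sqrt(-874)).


For K = Q(sqrt(d)) with d squarefree: disc(K) = d if d = 1 mod 4, and disc(K) = 4d if d = 2 or 3 mod 4.
Here d = -874, and d mod 4 = 2.
d = 2 mod 4, not 1 (O_K = Z[sqrt(d)]), so disc(K) = 4d = 4 * (-874) = -3496

-3496


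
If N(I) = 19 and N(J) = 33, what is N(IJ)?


N(IJ) = N(I) * N(J)
= 19 * 33
= 627

627


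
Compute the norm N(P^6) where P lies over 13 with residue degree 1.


N(P^a) = p^(a*f)
= 13^(6*1)
= 13^6
= 4826809

4826809


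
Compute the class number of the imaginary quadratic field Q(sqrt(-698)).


K = Q(sqrt(-698)). d mod 4 = 2, so D = disc(K) = 4d = -2792
h(K) equals the number of primitive reduced positive-definite forms (a, b, c) = a*x^2 + b*x*y + c*y^2 with b^2 - 4ac = D,
where reduced means |b| <= a <= c, with b >= 0 whenever |b| = a or a = c, and primitive means gcd(a, b, c) = 1.
Reduced forces 3a^2 <= |D| = 2792, so 1 <= a <= 30; b must have the parity of D, and c = (b^2 - D)/(4a) must be an integer >= a.
Enumerate a = 1..30, b in [-a, a]:
  a=1: (1, 0, 698)  [1]
  a=2: (2, 0, 349)  [1]
  a=3: (3, -2, 233), (3, 2, 233)  [2]
  a=4..5: none
  a=6: (6, -4, 117), (6, 4, 117)  [2]
  a=7: (7, -6, 101), (7, 6, 101)  [2]
  a=8: none
  a=9: (9, -4, 78), (9, 4, 78)  [2]
  a=10..12: none
  a=13: (13, -4, 54), (13, 4, 54)  [2]
  a=14: (14, -8, 51), (14, 8, 51)  [2]
  a=15..16: none
  a=17: (17, -8, 42), (17, 8, 42)  [2]
  a=18: (18, -4, 39), (18, 4, 39)  [2]
  a=19: (19, -18, 41), (19, 18, 41)  [2]
  a=20: none
  a=21: (21, -20, 38), (21, -8, 34), (21, 8, 34), (21, 20, 38)  [4]
  a=22..25: none
  a=26: (26, -4, 27), (26, 4, 27)  [2]
  a=27..30: none
Total reduced forms: 1 + 1 + 2 + 2 + 2 + 2 + 2 + 2 + 2 + 2 + 2 + 4 + 2 = 26
h = 26

26


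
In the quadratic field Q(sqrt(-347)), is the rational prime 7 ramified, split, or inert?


K = Q(sqrt(-347)). Since d mod 4 = 1, disc(K) = -347.
Check p | disc: -347 mod 7 = 3.
p does not divide disc. Compute Legendre symbol (d/p):
3^((7-1)/2) mod 7 = -1
(d/p) = -1, so p is inert: (p) stays prime with e=1, f=2, g=1.
Therefore p is inert.

inert


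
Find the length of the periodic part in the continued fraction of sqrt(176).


Run the CF algorithm for sqrt(176).
a_0 = floor(sqrt(176)) = 13; set m_0=0, q_0=1.
Recurrence: m' = q*a - m,  q' = (d - m'^2)/q,  a' = floor((a_0 + m')/q').
  step 1: m=13, q=7, a=3
  step 2: m=8, q=16, a=1
  step 3: m=8, q=7, a=3
  step 4: m=13, q=1, a=26
a_4 = 2*a_0 = 26, so the period closes here.
sqrt(176) = [13; 3, 1, 3, 26]
Period length = 4

4


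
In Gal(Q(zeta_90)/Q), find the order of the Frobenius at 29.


The Frobenius at p in Gal(Q(zeta_n)/Q) = (Z/nZ)* is the class of p, so its order is ord_90(29), the smallest k >= 1 with 29^k = 1 mod 90.
n = 90 = 2 * 3^2 * 5, phi(90) = 24; the order divides phi(n).
Divisors of 24: 1, 2, 3, 4, 6, 8, 12, 24
Repeated squaring mod 90: 29^1 = 29, 29^2 = 31, 29^4 = 61, 29^8 = 31, 29^16 = 61
Test divisors in increasing order:
  k=1: 29^1 = 29 mod 90
  k=2: 29^2 = 31 mod 90
  k=3: 29^3 = 31 * 29 = 89 mod 90
  k=4: 29^4 = 61 mod 90
  k=6: 29^6 = 61 * 31 = 1 mod 90  <- first divisor giving 1
Order = 6

6


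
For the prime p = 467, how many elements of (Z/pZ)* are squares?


For prime p, the number of non-zero quadratic residues is (p-1)/2.
= (467-1)/2
= 233

233


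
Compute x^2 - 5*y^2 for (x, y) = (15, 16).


x^2 - d*y^2
= 15^2 - 5*16^2
= 225 - 1280
= -1055

-1055


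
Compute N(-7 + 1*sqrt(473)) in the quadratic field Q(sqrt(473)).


N(a + b*sqrt(d)) = a^2 - d*b^2
= (-7)^2 - (473)*(1)^2
= 49 - 473
= -424

-424


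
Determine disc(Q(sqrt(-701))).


For K = Q(sqrt(d)) with d squarefree: disc(K) = d if d = 1 mod 4, and disc(K) = 4d if d = 2 or 3 mod 4.
Here d = -701, and d mod 4 = 3.
d = 3 mod 4, not 1 (O_K = Z[sqrt(d)]), so disc(K) = 4d = 4 * (-701) = -2804

-2804


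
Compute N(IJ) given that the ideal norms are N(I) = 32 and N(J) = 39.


N(IJ) = N(I) * N(J)
= 32 * 39
= 1248

1248


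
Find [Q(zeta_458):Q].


The degree equals Euler's totient phi(458).
458 = 2 * 229
phi(458) = 228

228


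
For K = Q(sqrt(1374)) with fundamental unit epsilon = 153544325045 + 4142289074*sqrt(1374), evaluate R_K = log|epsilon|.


epsilon = 153544325045 + 4142289074*sqrt(1374)
= 3.0709e+11
R = ln(3.0709e+11)
= 26.4504

26.4504


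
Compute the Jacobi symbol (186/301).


Compute (186/301) via quadratic reciprocity:
  pull out 2: (2/301) = -1  (since 301 mod 8 = 5)
  reciprocity: (93/301) -> +(301/93)
  reduce: (22/93)
  pull out 2: (2/93) = -1  (since 93 mod 8 = 5)
  reciprocity: (11/93) -> +(93/11)
  reduce: (5/11)
  reciprocity: (5/11) -> +(11/5)
  reduce: (1/5)
  (1/5) = 1
Product of signs = 1

1


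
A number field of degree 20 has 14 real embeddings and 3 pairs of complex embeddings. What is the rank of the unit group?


By Dirichlet's unit theorem:
rank = r1 + r2 - 1
= 14 + 3 - 1
= 16

16


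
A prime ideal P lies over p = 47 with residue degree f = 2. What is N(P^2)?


N(P^a) = p^(a*f)
= 47^(2*2)
= 47^4
= 4879681

4879681


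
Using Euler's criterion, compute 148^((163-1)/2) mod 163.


p = 163 is prime and the exponent is (p-1)/2 = 81, so by Euler's criterion 148^81 = (148/163) = +1 or -1 mod 163.
Compute by square-and-multiply:
  81 = 64 + 16 + 1 (binary 1010001)
  Repeated squaring mod 163: 148^1 = 148, 148^2 = 62, 148^4 = 95, 148^8 = 60, 148^16 = 14, 148^32 = 33, 148^64 = 111
  148^81 = 148^64 * 148^16 * 148^1 = 111 * 14 * 148 mod 163
    111 * 14 = 1554 = 87 mod 163
    87 * 148 = 12876 = 162 mod 163
  148^81 = 162 mod 163
Result 162 = p - 1 = -1 mod 163: 148 is a quadratic non-residue mod 163. As a residue in [0, p-1] the value is 162.
148^81 mod 163 = 162

162


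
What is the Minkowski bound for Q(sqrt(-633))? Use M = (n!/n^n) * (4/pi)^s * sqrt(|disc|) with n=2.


d = -633, d mod 4 = 3, so disc(K) = 4d = -2532; |disc(K)| = 2532
Imaginary quadratic field, so n = 2, s = r2 = 1, r1 = 0
M = (n!/n^n) * (4/pi)^s * sqrt(|disc(K)|) = (2!/2^2) * (4/pi)^1 * sqrt(2532)
= 0.5 * 1.273240 * 50.318983
= 32.0341

32.0341


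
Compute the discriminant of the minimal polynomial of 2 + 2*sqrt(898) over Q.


The element 2 + 2*sqrt(898) has minimal polynomial:
x^2 - 4*x - 3588
Discriminant = (-4)^2 - 4*(-3588)
= 16 + 14352
= 14368

14368


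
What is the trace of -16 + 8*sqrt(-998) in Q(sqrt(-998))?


Tr(a + b*sqrt(d)) = (a + b*sqrt(d)) + (a - b*sqrt(d)) = 2a
= 2 * (-16)
= -32

-32


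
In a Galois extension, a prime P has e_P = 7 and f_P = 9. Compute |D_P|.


|D_P| = e * f
= 7 * 9
= 63

63


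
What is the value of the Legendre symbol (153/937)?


p = 937 is prime, so compute (153/937) with the reciprocity algorithm (Jacobi-symbol steps: pull out 2s via (2/n), flip via reciprocity, reduce):
  reciprocity: (153/937) -> +(937/153)
  reduce: (19/153)
  reciprocity: (19/153) -> +(153/19)
  reduce: (1/19)
  (1/19) = 1
Product of signs = 1
(153/937) = 1

1


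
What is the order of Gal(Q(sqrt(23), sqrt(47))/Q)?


The 2 square roots of distinct primes are multiplicatively independent over Q,
so [K:Q] = 2^2 and Gal(K/Q) is isomorphic to (Z/2Z)^2.
|Gal| = 2^2 = 4

4


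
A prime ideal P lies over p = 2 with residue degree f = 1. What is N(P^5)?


N(P^a) = p^(a*f)
= 2^(5*1)
= 2^5
= 32

32


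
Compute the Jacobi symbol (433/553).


Compute (433/553) via quadratic reciprocity:
  reciprocity: (433/553) -> +(553/433)
  reduce: (120/433)
  pull out 2: (2/433) = +1  (since 433 mod 8 = 1)
  pull out 2: (2/433) = +1  (since 433 mod 8 = 1)
  pull out 2: (2/433) = +1  (since 433 mod 8 = 1)
  reciprocity: (15/433) -> +(433/15)
  reduce: (13/15)
  reciprocity: (13/15) -> +(15/13)
  reduce: (2/13)
  pull out 2: (2/13) = -1  (since 13 mod 8 = 5)
  (1/13) = 1
Product of signs = -1

-1


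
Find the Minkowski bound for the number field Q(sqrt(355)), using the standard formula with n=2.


d = 355, d mod 4 = 3, so disc(K) = 4d = 1420; |disc(K)| = 1420
Real quadratic field, so n = 2, s = r2 = 0, r1 = 2
M = (n!/n^n) * (4/pi)^s * sqrt(|disc(K)|) = (2!/2^2) * (4/pi)^0 * sqrt(1420)
= 0.5 * 1.000000 * 37.682887
= 18.8414

18.8414


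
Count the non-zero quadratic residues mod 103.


For prime p, the number of non-zero quadratic residues is (p-1)/2.
= (103-1)/2
= 51

51


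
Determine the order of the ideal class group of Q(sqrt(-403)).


K = Q(sqrt(-403)). d mod 4 = 1, so D = disc(K) = d = -403
h(K) equals the number of primitive reduced positive-definite forms (a, b, c) = a*x^2 + b*x*y + c*y^2 with b^2 - 4ac = D,
where reduced means |b| <= a <= c, with b >= 0 whenever |b| = a or a = c, and primitive means gcd(a, b, c) = 1.
Reduced forces 3a^2 <= |D| = 403, so 1 <= a <= 11; b must have the parity of D, and c = (b^2 - D)/(4a) must be an integer >= a.
Enumerate a = 1..11, b in [-a, a]:
  a=1: (1, 1, 101)  [1]
  a=2..10: none
  a=11: (11, 9, 11)  [1]
Total reduced forms: 1 + 1 = 2
h = 2

2


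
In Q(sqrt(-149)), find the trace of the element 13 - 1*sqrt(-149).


Tr(a + b*sqrt(d)) = (a + b*sqrt(d)) + (a - b*sqrt(d)) = 2a
= 2 * (13)
= 26

26


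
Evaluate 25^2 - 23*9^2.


x^2 - d*y^2
= 25^2 - 23*9^2
= 625 - 1863
= -1238

-1238


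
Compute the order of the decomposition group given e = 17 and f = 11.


|D_P| = e * f
= 17 * 11
= 187

187


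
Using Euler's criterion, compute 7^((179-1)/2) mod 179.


p = 179 is prime and the exponent is (p-1)/2 = 89, so by Euler's criterion 7^89 = (7/179) = +1 or -1 mod 179.
Compute by square-and-multiply:
  89 = 64 + 16 + 8 + 1 (binary 1011001)
  Repeated squaring mod 179: 7^1 = 7, 7^2 = 49, 7^4 = 74, 7^8 = 106, 7^16 = 138, 7^32 = 70, 7^64 = 67
  7^89 = 7^64 * 7^16 * 7^8 * 7^1 = 67 * 138 * 106 * 7 mod 179
    67 * 138 = 9246 = 117 mod 179
    117 * 106 = 12402 = 51 mod 179
    51 * 7 = 357 = 178 mod 179
  7^89 = 178 mod 179
Result 178 = p - 1 = -1 mod 179: 7 is a quadratic non-residue mod 179. As a residue in [0, p-1] the value is 178.
7^89 mod 179 = 178

178


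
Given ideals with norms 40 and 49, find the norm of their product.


N(IJ) = N(I) * N(J)
= 40 * 49
= 1960

1960


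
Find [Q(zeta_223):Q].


The degree equals Euler's totient phi(223).
223 = 223
phi(223) = 222

222


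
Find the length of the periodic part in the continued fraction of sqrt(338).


Run the CF algorithm for sqrt(338).
a_0 = floor(sqrt(338)) = 18; set m_0=0, q_0=1.
Recurrence: m' = q*a - m,  q' = (d - m'^2)/q,  a' = floor((a_0 + m')/q').
  step 1: m=18, q=14, a=2
  step 2: m=10, q=17, a=1
  step 3: m=7, q=17, a=1
  step 4: m=10, q=14, a=2
  step 5: m=18, q=1, a=36
a_5 = 2*a_0 = 36, so the period closes here.
sqrt(338) = [18; 2, 1, 1, 2, 36]
Period length = 5

5


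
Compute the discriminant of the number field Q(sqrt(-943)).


For K = Q(sqrt(d)) with d squarefree: disc(K) = d if d = 1 mod 4, and disc(K) = 4d if d = 2 or 3 mod 4.
Here d = -943, and d mod 4 = 1.
d = 1 mod 4 (O_K = Z[(1+sqrt(d))/2]), so disc(K) = d = -943

-943


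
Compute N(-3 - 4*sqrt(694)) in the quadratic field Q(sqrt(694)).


N(a + b*sqrt(d)) = a^2 - d*b^2
= (-3)^2 - (694)*(-4)^2
= 9 - 11104
= -11095

-11095


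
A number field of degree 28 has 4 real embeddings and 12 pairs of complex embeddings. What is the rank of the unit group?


By Dirichlet's unit theorem:
rank = r1 + r2 - 1
= 4 + 12 - 1
= 15

15


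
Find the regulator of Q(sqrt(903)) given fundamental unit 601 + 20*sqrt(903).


epsilon = 601 + 20*sqrt(903)
= 1201.9992
R = ln(1201.9992)
= 7.0917

7.0917


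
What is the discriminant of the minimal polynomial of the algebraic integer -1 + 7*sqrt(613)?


The element -1 + 7*sqrt(613) has minimal polynomial:
x^2 + 2*x - 30036
Discriminant = (2)^2 - 4*(-30036)
= 4 + 120144
= 120148

120148


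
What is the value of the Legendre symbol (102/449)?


p = 449 is prime, so compute (102/449) with the reciprocity algorithm (Jacobi-symbol steps: pull out 2s via (2/n), flip via reciprocity, reduce):
  pull out 2: (2/449) = +1  (since 449 mod 8 = 1)
  reciprocity: (51/449) -> +(449/51)
  reduce: (41/51)
  reciprocity: (41/51) -> +(51/41)
  reduce: (10/41)
  pull out 2: (2/41) = +1  (since 41 mod 8 = 1)
  reciprocity: (5/41) -> +(41/5)
  reduce: (1/5)
  (1/5) = 1
Product of signs = 1
(102/449) = 1

1


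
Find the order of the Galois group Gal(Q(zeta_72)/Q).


|Gal(Q(zeta_72)/Q)| = phi(72)
= 24

24


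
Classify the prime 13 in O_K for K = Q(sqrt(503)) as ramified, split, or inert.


K = Q(sqrt(503)). Since d mod 4 = 3, disc(K) = 2012.
Check p | disc: 2012 mod 13 = 10.
p does not divide disc. Compute Legendre symbol (d/p):
9^((13-1)/2) mod 13 = 1
(d/p) = 1, so p splits: (p) = P*P' with e=1, f=1, g=2.
Therefore p is split.

split


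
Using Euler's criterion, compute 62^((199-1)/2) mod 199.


p = 199 is prime and the exponent is (p-1)/2 = 99, so by Euler's criterion 62^99 = (62/199) = +1 or -1 mod 199.
Compute by square-and-multiply:
  99 = 64 + 32 + 2 + 1 (binary 1100011)
  Repeated squaring mod 199: 62^1 = 62, 62^2 = 63, 62^4 = 188, 62^8 = 121, 62^16 = 114, 62^32 = 61, 62^64 = 139
  62^99 = 62^64 * 62^32 * 62^2 * 62^1 = 139 * 61 * 63 * 62 mod 199
    139 * 61 = 8479 = 121 mod 199
    121 * 63 = 7623 = 61 mod 199
    61 * 62 = 3782 = 1 mod 199
  62^99 = 1 mod 199
Result 1: 62 is a quadratic residue mod 199.
62^99 mod 199 = 1

1


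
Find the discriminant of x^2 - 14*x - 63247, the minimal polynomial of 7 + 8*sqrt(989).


The element 7 + 8*sqrt(989) has minimal polynomial:
x^2 - 14*x - 63247
Discriminant = (-14)^2 - 4*(-63247)
= 196 + 252988
= 253184

253184


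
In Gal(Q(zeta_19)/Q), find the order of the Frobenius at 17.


The Frobenius at p in Gal(Q(zeta_n)/Q) = (Z/nZ)* is the class of p, so its order is ord_19(17), the smallest k >= 1 with 17^k = 1 mod 19.
n = 19 = 19, phi(19) = 18; the order divides phi(n).
Divisors of 18: 1, 2, 3, 6, 9, 18
Repeated squaring mod 19: 17^1 = 17, 17^2 = 4, 17^4 = 16, 17^8 = 9, 17^16 = 5
Test divisors in increasing order:
  k=1: 17^1 = 17 mod 19
  k=2: 17^2 = 4 mod 19
  k=3: 17^3 = 4 * 17 = 11 mod 19
  k=6: 17^6 = 16 * 4 = 7 mod 19
  k=9: 17^9 = 9 * 17 = 1 mod 19  <- first divisor giving 1
Order = 9

9


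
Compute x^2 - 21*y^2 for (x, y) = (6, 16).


x^2 - d*y^2
= 6^2 - 21*16^2
= 36 - 5376
= -5340

-5340


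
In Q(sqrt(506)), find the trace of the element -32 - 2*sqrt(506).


Tr(a + b*sqrt(d)) = (a + b*sqrt(d)) + (a - b*sqrt(d)) = 2a
= 2 * (-32)
= -64

-64


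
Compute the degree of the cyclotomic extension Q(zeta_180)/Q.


The degree equals Euler's totient phi(180).
180 = 2^2 * 3^2 * 5
phi(180) = 48

48


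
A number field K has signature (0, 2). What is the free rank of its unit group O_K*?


By Dirichlet's unit theorem:
rank = r1 + r2 - 1
= 0 + 2 - 1
= 1

1


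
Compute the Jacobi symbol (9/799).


Compute (9/799) via quadratic reciprocity:
  reciprocity: (9/799) -> +(799/9)
  reduce: (7/9)
  reciprocity: (7/9) -> +(9/7)
  reduce: (2/7)
  pull out 2: (2/7) = +1  (since 7 mod 8 = 7)
  (1/7) = 1
Product of signs = 1

1


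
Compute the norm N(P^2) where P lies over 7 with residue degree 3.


N(P^a) = p^(a*f)
= 7^(2*3)
= 7^6
= 117649

117649


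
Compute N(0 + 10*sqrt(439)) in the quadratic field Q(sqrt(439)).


N(a + b*sqrt(d)) = a^2 - d*b^2
= (0)^2 - (439)*(10)^2
= 0 - 43900
= -43900

-43900


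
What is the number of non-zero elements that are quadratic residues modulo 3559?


For prime p, the number of non-zero quadratic residues is (p-1)/2.
= (3559-1)/2
= 1779

1779


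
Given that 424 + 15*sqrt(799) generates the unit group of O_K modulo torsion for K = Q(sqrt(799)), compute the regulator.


epsilon = 424 + 15*sqrt(799)
= 847.9988
R = ln(847.9988)
= 6.7429

6.7429


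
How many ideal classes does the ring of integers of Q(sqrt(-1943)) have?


K = Q(sqrt(-1943)). d mod 4 = 1, so D = disc(K) = d = -1943
h(K) equals the number of primitive reduced positive-definite forms (a, b, c) = a*x^2 + b*x*y + c*y^2 with b^2 - 4ac = D,
where reduced means |b| <= a <= c, with b >= 0 whenever |b| = a or a = c, and primitive means gcd(a, b, c) = 1.
Reduced forces 3a^2 <= |D| = 1943, so 1 <= a <= 25; b must have the parity of D, and c = (b^2 - D)/(4a) must be an integer >= a.
Enumerate a = 1..25, b in [-a, a]:
  a=1: (1, 1, 486)  [1]
  a=2: (2, -1, 243), (2, 1, 243)  [2]
  a=3: (3, -1, 162), (3, 1, 162)  [2]
  a=4: (4, -3, 122), (4, 3, 122)  [2]
  a=5: none
  a=6: (6, -5, 82), (6, -1, 81), (6, 1, 81), (6, 5, 82)  [4]
  a=7: none
  a=8: (8, -3, 61), (8, 3, 61)  [2]
  a=9: (9, -1, 54), (9, 1, 54)  [2]
  a=10: none
  a=11: (11, -9, 46), (11, 9, 46)  [2]
  a=12: (12, -11, 43), (12, -5, 41), (12, 5, 41), (12, 11, 43)  [4]
  a=13..15: none
  a=16: (16, -13, 33), (16, 13, 33)  [2]
  a=17: none
  a=18: (18, -17, 31), (18, -1, 27), (18, 1, 27), (18, 17, 31)  [4]
  a=19..21: none
  a=22: (22, -13, 24), (22, -9, 23), (22, 9, 23), (22, 13, 24)  [4]
  a=23: none
  a=24: (24, 19, 24)  [1]
  a=25: none
Total reduced forms: 1 + 2 + 2 + 2 + 4 + 2 + 2 + 2 + 4 + 2 + 4 + 4 + 1 = 32
h = 32

32


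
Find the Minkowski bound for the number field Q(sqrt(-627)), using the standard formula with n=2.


d = -627, d mod 4 = 1, so disc(K) = d = -627; |disc(K)| = 627
Imaginary quadratic field, so n = 2, s = r2 = 1, r1 = 0
M = (n!/n^n) * (4/pi)^s * sqrt(|disc(K)|) = (2!/2^2) * (4/pi)^1 * sqrt(627)
= 0.5 * 1.273240 * 25.039968
= 15.9409

15.9409


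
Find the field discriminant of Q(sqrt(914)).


For K = Q(sqrt(d)) with d squarefree: disc(K) = d if d = 1 mod 4, and disc(K) = 4d if d = 2 or 3 mod 4.
Here d = 914, and d mod 4 = 2.
d = 2 mod 4, not 1 (O_K = Z[sqrt(d)]), so disc(K) = 4d = 4 * (914) = 3656

3656


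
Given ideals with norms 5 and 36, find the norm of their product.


N(IJ) = N(I) * N(J)
= 5 * 36
= 180

180


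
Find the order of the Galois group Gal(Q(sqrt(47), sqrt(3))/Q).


The 2 square roots of distinct primes are multiplicatively independent over Q,
so [K:Q] = 2^2 and Gal(K/Q) is isomorphic to (Z/2Z)^2.
|Gal| = 2^2 = 4

4


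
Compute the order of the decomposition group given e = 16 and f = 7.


|D_P| = e * f
= 16 * 7
= 112

112


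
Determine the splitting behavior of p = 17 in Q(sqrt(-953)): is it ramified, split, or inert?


K = Q(sqrt(-953)). Since d mod 4 = 3, disc(K) = -3812.
Check p | disc: -3812 mod 17 = 13.
p does not divide disc. Compute Legendre symbol (d/p):
16^((17-1)/2) mod 17 = 1
(d/p) = 1, so p splits: (p) = P*P' with e=1, f=1, g=2.
Therefore p is split.

split
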